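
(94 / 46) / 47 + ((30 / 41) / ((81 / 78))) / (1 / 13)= 78109 / 8487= 9.20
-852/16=-213/4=-53.25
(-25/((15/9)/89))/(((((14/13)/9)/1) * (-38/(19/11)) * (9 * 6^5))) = 5785/798336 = 0.01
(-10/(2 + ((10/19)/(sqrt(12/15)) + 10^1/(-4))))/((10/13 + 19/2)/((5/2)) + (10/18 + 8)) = -277875 * sqrt(5)/128714-1055925/257428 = -8.93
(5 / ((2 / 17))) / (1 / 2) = 85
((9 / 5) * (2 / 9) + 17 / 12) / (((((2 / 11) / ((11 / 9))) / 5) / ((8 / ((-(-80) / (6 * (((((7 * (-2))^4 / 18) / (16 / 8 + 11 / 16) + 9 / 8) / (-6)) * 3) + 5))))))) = -32404673983 / 2229120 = -14536.98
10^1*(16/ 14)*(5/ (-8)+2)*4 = 440/ 7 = 62.86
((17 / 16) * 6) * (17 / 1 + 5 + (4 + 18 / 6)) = 1479 / 8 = 184.88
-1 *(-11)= 11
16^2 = 256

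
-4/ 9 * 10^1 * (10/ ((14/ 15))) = -1000/ 21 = -47.62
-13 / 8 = -1.62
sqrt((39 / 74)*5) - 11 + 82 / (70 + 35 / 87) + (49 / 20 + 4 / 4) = -156439 / 24500 + sqrt(14430) / 74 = -4.76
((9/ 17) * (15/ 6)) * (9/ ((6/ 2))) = 135/ 34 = 3.97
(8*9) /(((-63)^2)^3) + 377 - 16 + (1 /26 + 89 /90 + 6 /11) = 1800951658276604 /4967144897715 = 362.57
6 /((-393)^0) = 6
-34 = -34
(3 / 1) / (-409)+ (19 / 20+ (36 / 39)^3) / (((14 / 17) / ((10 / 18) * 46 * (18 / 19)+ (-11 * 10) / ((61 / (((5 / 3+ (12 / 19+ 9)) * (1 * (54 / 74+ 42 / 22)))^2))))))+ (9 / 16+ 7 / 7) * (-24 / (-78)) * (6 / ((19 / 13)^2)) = -3327.53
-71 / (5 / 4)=-284 / 5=-56.80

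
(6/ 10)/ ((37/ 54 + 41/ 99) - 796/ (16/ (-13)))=3564/ 3848225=0.00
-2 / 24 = -1 / 12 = -0.08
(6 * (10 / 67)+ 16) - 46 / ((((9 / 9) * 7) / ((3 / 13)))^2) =9346354 / 554827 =16.85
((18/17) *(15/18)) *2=30/17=1.76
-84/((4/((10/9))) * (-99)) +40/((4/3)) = 8980/297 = 30.24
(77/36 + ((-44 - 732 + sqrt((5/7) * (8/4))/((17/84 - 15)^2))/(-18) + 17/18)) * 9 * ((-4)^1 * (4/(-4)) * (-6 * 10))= -99780 + 120960 * sqrt(70)/1545049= -99779.34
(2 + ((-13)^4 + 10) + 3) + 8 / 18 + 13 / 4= 28579.69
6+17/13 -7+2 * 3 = 82/13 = 6.31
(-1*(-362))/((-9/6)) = -724/3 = -241.33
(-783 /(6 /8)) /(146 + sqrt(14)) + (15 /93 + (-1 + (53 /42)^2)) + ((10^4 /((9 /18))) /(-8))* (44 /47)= -64243565254021 /27374646348 + 522* sqrt(14) /10651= -2346.64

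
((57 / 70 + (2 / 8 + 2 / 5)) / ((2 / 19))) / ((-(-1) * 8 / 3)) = 2337 / 448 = 5.22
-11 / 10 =-1.10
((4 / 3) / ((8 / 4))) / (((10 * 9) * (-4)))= -1 / 540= -0.00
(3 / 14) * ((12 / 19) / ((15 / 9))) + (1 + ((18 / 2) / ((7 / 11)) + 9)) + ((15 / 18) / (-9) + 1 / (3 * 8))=3472229 / 143640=24.17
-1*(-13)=13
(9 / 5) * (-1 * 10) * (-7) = 126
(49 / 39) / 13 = 0.10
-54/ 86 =-0.63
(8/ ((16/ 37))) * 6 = 111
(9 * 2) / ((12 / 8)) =12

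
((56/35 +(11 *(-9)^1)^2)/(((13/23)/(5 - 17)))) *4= -54110352/65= -832466.95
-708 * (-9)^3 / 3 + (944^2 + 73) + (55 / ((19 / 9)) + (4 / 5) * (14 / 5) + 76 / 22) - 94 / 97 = 1063283.78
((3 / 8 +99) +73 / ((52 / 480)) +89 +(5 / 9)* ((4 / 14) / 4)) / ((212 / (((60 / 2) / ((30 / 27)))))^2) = 457612173 / 32719232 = 13.99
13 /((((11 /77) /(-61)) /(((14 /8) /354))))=-38857 /1416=-27.44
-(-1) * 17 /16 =17 /16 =1.06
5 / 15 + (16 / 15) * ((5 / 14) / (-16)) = 13 / 42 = 0.31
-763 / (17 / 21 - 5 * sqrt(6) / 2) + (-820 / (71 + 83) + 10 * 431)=1682415 * sqrt(6) / 32497 + 10813403834 / 2502269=4448.25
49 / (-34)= -49 / 34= -1.44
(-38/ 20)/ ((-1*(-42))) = -19/ 420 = -0.05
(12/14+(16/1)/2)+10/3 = 12.19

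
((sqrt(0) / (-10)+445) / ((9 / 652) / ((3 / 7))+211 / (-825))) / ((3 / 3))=-239365500 / 120247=-1990.62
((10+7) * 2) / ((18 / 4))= 68 / 9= 7.56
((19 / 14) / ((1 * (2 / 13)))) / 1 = 247 / 28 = 8.82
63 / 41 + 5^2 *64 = 65663 / 41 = 1601.54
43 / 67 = 0.64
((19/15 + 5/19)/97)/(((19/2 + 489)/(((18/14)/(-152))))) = -327/1221918215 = -0.00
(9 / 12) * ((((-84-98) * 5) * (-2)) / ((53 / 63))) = 85995 / 53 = 1622.55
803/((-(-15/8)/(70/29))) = 89936/87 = 1033.75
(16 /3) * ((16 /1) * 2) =512 /3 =170.67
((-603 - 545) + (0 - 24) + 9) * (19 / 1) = -22097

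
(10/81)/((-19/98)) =-980/1539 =-0.64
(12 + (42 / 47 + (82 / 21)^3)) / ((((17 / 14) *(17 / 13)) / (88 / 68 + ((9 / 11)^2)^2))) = 32313517257788 / 406614181743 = 79.47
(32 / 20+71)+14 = 433 / 5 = 86.60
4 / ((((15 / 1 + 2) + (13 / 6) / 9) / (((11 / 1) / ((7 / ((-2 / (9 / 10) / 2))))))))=-2640 / 6517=-0.41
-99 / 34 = -2.91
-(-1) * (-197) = -197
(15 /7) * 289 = 4335 /7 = 619.29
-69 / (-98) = 69 / 98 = 0.70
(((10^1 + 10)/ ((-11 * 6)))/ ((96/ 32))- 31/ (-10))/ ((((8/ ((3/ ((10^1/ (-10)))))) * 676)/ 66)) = -2969/ 27040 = -0.11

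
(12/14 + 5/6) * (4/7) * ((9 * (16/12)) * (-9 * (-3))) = 15336/49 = 312.98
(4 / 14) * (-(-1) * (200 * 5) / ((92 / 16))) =8000 / 161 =49.69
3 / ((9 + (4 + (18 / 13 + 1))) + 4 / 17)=0.19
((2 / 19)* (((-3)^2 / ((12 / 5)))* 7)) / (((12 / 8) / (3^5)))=447.63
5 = 5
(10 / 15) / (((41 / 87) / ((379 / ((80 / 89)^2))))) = 87059711 / 131200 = 663.56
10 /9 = 1.11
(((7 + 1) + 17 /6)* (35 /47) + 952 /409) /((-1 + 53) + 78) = 0.08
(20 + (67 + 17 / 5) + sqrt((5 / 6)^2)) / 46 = 119 / 60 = 1.98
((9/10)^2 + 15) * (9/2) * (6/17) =2511/100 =25.11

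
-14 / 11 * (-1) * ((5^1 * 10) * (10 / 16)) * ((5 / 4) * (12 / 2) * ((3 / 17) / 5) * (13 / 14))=14625 / 1496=9.78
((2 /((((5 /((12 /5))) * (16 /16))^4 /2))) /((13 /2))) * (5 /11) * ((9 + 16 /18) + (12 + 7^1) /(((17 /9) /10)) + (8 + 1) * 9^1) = 539983872 /189921875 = 2.84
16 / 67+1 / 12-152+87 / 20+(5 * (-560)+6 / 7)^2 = 771674410039 / 98490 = 7835053.41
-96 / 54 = -16 / 9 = -1.78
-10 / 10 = -1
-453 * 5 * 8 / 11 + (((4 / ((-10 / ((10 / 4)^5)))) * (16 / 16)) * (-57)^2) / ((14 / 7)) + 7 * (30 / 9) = -68725505 / 1056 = -65080.97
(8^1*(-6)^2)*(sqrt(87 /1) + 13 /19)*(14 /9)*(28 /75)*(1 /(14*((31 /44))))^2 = 1610752 /1369425 + 123904*sqrt(87) /72075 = 17.21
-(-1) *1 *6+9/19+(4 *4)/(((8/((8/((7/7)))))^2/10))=166.47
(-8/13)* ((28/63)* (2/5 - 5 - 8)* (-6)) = -1344/65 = -20.68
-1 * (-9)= 9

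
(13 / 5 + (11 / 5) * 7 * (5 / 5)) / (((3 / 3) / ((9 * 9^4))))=1062882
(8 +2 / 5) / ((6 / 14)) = 98 / 5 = 19.60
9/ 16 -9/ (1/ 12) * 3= -5175/ 16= -323.44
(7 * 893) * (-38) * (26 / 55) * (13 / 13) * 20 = -24703952 / 11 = -2245813.82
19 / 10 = 1.90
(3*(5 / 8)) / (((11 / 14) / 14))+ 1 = 757 / 22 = 34.41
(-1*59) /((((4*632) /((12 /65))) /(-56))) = 1239 /5135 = 0.24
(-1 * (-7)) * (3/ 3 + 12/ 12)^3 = 56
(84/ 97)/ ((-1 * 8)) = -21/ 194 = -0.11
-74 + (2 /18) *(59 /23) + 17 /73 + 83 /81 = -9854135 /135999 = -72.46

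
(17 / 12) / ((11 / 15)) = 85 / 44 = 1.93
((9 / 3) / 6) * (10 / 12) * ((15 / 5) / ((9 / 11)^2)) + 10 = 3845 / 324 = 11.87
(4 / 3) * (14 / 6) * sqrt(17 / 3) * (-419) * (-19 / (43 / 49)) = 10922492 * sqrt(51) / 1161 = 67185.35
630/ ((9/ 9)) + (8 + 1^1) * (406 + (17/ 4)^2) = 71145/ 16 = 4446.56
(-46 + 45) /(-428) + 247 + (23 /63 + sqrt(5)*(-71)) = 6670015 /26964 - 71*sqrt(5) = 88.61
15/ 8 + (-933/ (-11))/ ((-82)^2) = 279231/ 147928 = 1.89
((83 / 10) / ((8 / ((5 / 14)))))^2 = 6889 / 50176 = 0.14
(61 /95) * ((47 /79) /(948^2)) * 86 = 0.00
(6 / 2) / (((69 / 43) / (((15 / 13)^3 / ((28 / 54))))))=3918375 / 707434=5.54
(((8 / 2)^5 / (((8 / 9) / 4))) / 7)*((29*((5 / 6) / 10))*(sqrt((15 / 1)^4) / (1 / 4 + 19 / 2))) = 3340800 / 91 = 36712.09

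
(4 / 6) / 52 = 1 / 78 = 0.01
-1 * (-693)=693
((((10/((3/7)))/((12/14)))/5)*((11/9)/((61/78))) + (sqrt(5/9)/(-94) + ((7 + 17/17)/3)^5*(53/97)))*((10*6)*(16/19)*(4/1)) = 16609.12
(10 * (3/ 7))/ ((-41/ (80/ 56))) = -300/ 2009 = -0.15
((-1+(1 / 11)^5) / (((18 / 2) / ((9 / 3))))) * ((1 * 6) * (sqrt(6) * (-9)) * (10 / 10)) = 2898900 * sqrt(6) / 161051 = 44.09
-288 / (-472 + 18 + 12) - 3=-519 / 221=-2.35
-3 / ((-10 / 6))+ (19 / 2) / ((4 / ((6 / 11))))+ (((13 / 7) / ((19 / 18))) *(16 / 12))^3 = 8283837957 / 517580140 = 16.00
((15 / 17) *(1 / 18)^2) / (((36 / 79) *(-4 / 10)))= -1975 / 132192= -0.01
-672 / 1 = -672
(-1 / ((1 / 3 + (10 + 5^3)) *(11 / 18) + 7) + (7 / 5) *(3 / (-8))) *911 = -23659581 / 48440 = -488.43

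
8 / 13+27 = 359 / 13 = 27.62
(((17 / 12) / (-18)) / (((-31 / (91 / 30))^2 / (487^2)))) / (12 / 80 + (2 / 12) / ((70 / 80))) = -17978121707 / 34250040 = -524.91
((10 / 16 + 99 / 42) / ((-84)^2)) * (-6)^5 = -4509 / 1372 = -3.29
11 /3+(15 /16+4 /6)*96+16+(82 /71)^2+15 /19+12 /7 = 357024848 /2011359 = 177.50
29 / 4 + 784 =3165 / 4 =791.25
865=865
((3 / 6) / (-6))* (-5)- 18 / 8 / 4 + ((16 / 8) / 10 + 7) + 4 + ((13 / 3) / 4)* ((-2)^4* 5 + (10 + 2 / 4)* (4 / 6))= 25273 / 240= 105.30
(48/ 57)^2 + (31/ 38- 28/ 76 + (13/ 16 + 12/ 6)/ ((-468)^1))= 1.15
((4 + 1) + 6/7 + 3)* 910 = 8060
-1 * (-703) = 703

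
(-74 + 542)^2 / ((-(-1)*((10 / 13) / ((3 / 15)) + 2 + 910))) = 1423656 / 5953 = 239.15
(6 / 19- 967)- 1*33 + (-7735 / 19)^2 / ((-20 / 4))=-12326931 / 361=-34146.62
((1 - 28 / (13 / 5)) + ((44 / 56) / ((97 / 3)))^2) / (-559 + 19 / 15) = 0.02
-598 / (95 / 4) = -25.18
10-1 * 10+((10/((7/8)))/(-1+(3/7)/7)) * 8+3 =-2171/23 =-94.39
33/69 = 11/23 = 0.48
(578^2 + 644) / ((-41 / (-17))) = 5690376 / 41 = 138789.66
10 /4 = 5 /2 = 2.50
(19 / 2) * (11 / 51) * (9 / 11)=57 / 34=1.68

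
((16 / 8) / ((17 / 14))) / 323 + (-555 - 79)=-3481266 / 5491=-633.99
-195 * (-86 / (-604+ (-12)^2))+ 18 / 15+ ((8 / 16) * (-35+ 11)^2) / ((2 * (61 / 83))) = 2254311 / 14030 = 160.68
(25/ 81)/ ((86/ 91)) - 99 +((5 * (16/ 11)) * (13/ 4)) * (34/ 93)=-213862939/ 2375406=-90.03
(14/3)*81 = 378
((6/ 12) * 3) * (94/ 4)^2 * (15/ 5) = 19881/ 8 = 2485.12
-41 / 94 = -0.44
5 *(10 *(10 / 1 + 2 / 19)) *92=883200 / 19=46484.21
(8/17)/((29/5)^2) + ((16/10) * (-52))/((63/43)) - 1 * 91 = -665505241/4503555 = -147.77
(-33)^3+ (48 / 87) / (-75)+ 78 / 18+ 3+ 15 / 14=-1094025949 / 30450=-35928.60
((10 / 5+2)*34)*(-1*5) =-680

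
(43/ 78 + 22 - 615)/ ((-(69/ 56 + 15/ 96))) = 5175632/ 12129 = 426.72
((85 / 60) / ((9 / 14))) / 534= 119 / 28836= 0.00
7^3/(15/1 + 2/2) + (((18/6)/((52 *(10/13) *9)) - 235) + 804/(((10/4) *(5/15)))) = 180299/240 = 751.25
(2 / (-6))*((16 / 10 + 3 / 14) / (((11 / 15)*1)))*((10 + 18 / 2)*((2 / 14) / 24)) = -2413 / 25872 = -0.09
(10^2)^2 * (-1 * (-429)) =4290000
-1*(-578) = 578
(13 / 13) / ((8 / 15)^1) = 1.88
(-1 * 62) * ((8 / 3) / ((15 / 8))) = -3968 / 45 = -88.18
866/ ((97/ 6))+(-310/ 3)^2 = 9368464/ 873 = 10731.34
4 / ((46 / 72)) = 6.26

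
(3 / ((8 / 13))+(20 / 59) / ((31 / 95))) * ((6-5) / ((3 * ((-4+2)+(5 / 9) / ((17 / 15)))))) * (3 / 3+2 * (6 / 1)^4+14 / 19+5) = -9079178644 / 2675827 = -3393.04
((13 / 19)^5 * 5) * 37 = 68689205 / 2476099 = 27.74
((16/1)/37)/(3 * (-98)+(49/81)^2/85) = -8922960/6066408593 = -0.00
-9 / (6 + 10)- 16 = -265 / 16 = -16.56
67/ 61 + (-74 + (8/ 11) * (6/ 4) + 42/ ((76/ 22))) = -760514/ 12749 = -59.65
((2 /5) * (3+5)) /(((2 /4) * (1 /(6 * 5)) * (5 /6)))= 1152 /5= 230.40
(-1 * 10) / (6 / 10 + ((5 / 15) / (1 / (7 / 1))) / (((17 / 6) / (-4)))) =850 / 229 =3.71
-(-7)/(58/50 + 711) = 175/17804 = 0.01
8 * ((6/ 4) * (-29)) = -348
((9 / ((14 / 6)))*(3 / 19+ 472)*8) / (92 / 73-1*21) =-141454728 / 191653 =-738.08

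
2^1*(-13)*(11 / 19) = -286 / 19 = -15.05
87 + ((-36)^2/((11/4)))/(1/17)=8098.64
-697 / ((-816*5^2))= 41 / 1200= 0.03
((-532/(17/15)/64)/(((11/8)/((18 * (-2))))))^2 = 1289528100/34969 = 36876.32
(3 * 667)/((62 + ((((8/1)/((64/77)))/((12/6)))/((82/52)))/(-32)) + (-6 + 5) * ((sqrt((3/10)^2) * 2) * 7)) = 105012480/3028339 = 34.68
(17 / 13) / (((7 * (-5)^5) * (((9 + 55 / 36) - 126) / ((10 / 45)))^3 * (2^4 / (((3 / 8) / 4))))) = 51 / 20428265213321875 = 0.00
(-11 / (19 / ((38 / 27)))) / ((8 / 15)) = -55 / 36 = -1.53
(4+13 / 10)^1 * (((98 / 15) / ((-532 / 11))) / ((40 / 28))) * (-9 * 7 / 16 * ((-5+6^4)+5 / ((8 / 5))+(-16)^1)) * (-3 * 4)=-736085889 / 24320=-30266.69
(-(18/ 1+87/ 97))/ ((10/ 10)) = -1833/ 97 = -18.90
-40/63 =-0.63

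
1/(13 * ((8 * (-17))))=-1/1768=-0.00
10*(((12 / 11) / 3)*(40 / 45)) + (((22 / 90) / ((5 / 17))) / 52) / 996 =414338057 / 128185200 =3.23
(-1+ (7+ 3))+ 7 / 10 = 97 / 10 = 9.70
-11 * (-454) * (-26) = -129844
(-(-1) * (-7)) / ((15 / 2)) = -14 / 15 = -0.93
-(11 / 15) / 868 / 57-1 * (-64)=64.00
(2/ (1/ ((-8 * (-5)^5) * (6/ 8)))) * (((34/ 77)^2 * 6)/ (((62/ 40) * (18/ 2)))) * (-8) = -4624000000/ 183799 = -25157.92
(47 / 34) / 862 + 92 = 2696383 / 29308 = 92.00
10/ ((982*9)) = 5/ 4419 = 0.00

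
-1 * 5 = -5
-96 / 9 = -32 / 3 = -10.67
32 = 32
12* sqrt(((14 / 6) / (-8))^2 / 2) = 7* sqrt(2) / 4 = 2.47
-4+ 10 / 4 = -3 / 2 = -1.50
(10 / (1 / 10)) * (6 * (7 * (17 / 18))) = 3966.67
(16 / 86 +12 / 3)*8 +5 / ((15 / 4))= 4492 / 129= 34.82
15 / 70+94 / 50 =733 / 350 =2.09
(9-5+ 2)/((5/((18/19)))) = 108/95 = 1.14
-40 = -40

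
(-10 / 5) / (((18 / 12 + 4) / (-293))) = 106.55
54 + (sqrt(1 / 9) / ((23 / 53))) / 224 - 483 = -6630571 / 15456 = -429.00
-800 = -800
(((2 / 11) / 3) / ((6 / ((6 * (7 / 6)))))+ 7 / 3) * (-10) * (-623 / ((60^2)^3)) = 74137 / 230947200000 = 0.00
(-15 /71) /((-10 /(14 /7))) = 3 /71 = 0.04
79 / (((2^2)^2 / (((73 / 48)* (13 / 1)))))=74971 / 768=97.62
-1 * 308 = -308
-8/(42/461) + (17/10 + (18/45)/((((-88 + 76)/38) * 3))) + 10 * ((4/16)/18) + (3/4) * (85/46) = -109489/1288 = -85.01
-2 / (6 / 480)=-160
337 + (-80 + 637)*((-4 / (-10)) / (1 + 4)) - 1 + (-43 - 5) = 8314 / 25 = 332.56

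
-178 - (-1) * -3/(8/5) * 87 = -2729/8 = -341.12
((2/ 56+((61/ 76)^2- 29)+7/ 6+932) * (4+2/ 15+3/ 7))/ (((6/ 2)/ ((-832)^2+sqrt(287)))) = 52572296767 * sqrt(287)/ 38208240+2274487847327488/ 2388015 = 952482924.85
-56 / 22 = -28 / 11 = -2.55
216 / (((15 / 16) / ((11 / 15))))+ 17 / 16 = 68009 / 400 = 170.02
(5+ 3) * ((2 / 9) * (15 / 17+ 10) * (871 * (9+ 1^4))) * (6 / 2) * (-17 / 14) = -12890800 / 21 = -613847.62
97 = 97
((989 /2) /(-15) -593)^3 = -6622430143139 /27000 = -245275190.49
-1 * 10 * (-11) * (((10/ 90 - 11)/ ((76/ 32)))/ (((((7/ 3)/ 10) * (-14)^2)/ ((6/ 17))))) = -8800/ 2261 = -3.89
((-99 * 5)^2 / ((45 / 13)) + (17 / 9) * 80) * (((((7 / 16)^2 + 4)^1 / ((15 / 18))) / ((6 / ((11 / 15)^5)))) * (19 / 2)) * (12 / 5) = 287540.55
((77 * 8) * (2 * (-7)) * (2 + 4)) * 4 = -206976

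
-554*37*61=-1250378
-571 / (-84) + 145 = 12751 / 84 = 151.80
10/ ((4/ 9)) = 22.50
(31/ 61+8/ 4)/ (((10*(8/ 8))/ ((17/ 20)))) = 2601/ 12200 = 0.21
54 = 54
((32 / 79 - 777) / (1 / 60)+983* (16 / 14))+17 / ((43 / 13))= -1081162839 / 23779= -45467.13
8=8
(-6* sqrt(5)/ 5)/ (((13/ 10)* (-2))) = 6* sqrt(5)/ 13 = 1.03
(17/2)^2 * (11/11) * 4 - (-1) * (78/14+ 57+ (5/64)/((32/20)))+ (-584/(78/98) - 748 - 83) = -169565527/139776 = -1213.12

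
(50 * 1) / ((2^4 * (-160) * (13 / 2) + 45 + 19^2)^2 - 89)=50 / 263542667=0.00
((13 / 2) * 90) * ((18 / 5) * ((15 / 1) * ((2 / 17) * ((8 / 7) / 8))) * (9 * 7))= 568620 / 17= 33448.24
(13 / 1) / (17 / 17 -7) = -13 / 6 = -2.17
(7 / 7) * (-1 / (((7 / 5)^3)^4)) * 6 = -0.11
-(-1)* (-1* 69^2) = -4761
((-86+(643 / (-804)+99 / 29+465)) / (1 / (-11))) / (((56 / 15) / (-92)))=11255606945 / 108808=103444.66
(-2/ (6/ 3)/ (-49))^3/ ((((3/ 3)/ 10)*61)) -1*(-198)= 1420964632/ 7176589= 198.00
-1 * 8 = -8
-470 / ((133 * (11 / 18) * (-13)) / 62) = 524520 / 19019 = 27.58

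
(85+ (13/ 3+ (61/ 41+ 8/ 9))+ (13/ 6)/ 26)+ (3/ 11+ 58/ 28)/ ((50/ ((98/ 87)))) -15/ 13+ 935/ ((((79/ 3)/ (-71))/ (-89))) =2713420719754609/ 12088919700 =224455.19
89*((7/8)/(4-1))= 623/24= 25.96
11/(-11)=-1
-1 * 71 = -71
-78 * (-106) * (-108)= -892944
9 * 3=27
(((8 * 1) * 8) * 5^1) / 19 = 320 / 19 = 16.84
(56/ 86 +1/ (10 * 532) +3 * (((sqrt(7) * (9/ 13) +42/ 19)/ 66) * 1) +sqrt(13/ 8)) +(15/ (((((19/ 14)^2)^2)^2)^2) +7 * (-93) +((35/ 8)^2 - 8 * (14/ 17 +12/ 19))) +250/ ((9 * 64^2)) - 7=-972015445245170583031165051700849/ 1496263850079500636030402795520 +9 * sqrt(7)/ 286 +sqrt(26)/ 4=-648.27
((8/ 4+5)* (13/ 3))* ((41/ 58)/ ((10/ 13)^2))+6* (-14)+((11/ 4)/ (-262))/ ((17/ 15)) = -925565861/ 19374900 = -47.77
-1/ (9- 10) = 1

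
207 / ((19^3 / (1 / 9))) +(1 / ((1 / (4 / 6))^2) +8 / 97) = 3175219 / 5987907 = 0.53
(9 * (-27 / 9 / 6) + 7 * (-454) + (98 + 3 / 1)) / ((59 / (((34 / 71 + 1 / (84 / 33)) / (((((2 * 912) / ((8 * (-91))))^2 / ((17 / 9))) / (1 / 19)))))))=-214795113169 / 297897015168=-0.72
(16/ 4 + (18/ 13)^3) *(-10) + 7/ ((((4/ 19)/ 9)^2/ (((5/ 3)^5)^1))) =17342416775/ 105456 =164451.68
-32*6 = -192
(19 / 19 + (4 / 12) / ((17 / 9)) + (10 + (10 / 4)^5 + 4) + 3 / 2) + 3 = 63829 / 544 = 117.33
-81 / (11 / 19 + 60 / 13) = -20007 / 1283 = -15.59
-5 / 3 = -1.67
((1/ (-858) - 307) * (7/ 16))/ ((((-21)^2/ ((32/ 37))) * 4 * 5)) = -0.01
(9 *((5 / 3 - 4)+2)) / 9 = -1 / 3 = -0.33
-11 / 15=-0.73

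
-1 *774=-774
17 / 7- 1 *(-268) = 1893 / 7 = 270.43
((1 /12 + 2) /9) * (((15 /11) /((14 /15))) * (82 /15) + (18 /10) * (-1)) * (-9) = -1985 /154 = -12.89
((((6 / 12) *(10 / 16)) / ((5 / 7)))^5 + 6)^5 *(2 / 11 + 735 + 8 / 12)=242577936084544793030662522442753956669 / 41832469807531570249391205777408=5798795.46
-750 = -750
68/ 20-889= -4428/ 5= -885.60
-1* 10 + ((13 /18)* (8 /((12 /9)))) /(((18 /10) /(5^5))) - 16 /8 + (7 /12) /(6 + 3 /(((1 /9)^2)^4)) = 34919673884513 /4649046084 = 7511.15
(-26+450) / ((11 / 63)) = 26712 / 11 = 2428.36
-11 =-11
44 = 44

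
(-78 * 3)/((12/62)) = -1209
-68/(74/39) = -1326/37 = -35.84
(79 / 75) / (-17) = -79 / 1275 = -0.06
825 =825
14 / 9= 1.56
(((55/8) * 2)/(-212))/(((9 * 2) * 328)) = -55/5006592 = -0.00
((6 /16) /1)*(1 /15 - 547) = -2051 /10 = -205.10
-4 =-4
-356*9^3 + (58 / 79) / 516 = -5289618139 / 20382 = -259524.00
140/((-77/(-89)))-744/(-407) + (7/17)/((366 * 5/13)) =2072087477/12661770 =163.65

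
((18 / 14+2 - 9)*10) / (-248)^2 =-25 / 26908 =-0.00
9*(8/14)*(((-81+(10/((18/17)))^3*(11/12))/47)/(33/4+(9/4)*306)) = 24187148/222812289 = 0.11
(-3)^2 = 9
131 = 131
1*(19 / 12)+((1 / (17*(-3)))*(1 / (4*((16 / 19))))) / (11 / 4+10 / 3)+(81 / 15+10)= 5058031 / 297840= 16.98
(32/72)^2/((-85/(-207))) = 368/765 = 0.48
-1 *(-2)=2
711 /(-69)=-237 /23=-10.30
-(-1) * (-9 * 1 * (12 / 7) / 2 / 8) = -27 / 28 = -0.96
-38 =-38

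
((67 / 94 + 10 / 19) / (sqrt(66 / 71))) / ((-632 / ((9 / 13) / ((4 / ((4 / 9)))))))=-2213 * sqrt(4686) / 968469216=-0.00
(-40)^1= -40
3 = 3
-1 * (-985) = 985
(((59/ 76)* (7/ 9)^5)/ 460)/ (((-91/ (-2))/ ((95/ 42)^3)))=3727325/ 30508964928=0.00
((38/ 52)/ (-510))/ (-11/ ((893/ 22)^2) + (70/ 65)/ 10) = -15151531/ 1068160932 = -0.01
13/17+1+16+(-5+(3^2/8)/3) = 1787/136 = 13.14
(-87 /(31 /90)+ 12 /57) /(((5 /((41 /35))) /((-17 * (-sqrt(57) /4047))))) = -103606262 * sqrt(57) /417144525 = -1.88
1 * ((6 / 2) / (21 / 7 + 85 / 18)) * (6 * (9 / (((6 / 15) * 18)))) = 405 / 139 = 2.91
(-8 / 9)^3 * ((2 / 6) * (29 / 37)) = -14848 / 80919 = -0.18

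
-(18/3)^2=-36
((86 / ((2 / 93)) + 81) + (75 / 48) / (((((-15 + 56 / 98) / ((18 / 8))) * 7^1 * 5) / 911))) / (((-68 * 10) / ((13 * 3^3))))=-1848515175 / 879104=-2102.73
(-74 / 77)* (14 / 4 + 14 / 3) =-259 / 33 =-7.85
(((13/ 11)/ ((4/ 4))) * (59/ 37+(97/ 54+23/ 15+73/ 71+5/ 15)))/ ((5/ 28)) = 811429346/ 19505475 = 41.60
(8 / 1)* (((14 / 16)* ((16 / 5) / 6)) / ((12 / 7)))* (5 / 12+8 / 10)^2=3.22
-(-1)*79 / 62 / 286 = 79 / 17732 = 0.00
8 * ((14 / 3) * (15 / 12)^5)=21875 / 192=113.93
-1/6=-0.17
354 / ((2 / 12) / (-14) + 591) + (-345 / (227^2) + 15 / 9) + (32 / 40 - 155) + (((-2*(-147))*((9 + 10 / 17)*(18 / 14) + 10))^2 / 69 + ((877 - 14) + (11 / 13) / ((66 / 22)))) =2072999423342471577929 / 3315660253446255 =625214.67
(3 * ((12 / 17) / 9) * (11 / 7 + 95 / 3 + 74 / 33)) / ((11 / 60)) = 655680 / 14399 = 45.54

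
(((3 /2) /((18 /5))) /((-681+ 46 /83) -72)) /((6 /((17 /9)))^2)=-119935 /2185355376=-0.00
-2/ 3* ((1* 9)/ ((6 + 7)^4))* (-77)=462/ 28561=0.02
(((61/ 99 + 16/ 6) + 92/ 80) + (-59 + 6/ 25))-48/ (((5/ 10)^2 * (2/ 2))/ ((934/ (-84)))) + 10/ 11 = 144243727/ 69300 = 2081.44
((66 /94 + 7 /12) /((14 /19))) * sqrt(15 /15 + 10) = 13775 * sqrt(11) /7896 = 5.79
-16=-16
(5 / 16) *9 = 2.81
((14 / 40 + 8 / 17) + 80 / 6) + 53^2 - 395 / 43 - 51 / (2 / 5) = 2686.47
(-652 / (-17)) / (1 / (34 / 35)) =1304 / 35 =37.26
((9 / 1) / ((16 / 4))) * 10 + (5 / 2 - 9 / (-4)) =109 / 4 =27.25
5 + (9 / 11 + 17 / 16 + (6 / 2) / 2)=1475 / 176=8.38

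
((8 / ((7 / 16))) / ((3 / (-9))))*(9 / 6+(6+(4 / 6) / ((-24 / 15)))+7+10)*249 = -2302752 / 7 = -328964.57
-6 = -6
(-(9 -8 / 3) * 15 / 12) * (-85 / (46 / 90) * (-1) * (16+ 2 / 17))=-976125 / 46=-21220.11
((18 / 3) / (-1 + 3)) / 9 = 1 / 3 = 0.33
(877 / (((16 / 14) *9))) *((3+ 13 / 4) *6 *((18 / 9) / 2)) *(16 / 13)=153475 / 39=3935.26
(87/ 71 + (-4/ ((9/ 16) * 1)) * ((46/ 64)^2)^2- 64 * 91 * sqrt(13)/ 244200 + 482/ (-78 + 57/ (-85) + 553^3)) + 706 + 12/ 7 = 372415783232216128169/ 526723820636848128- 728 * sqrt(13)/ 30525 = 706.96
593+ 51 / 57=593.89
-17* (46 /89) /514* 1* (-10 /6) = 1955 /68619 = 0.03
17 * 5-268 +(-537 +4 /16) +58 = -2647 /4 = -661.75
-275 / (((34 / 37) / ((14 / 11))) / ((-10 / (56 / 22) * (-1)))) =-50875 / 34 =-1496.32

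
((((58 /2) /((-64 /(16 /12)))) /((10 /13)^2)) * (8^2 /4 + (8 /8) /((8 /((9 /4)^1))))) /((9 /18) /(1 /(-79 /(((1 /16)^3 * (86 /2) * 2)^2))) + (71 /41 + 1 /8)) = 193572292589 /1043333310393600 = 0.00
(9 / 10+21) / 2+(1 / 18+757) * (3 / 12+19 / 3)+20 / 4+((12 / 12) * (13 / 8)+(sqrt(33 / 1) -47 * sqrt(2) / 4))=-47 * sqrt(2) / 4+sqrt(33)+2700823 / 540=4990.65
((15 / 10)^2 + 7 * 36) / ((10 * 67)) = 0.38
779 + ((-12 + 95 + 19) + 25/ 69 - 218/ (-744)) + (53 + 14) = 2705565/ 2852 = 948.66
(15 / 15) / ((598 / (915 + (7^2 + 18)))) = 491 / 299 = 1.64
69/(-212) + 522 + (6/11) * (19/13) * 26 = 1264881/2332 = 542.40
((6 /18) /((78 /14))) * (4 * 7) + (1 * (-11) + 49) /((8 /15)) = 34129 /468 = 72.93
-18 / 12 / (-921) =1 / 614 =0.00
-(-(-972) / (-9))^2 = -11664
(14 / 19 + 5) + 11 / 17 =6.38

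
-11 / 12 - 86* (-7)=7213 / 12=601.08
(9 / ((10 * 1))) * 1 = 9 / 10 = 0.90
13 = 13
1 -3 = -2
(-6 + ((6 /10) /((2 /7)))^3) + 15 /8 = 642 /125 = 5.14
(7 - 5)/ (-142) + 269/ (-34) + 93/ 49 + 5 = -121585/ 118286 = -1.03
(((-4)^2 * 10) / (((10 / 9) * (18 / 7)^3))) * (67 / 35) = 16.21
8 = 8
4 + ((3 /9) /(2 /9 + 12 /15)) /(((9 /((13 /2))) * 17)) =18833 /4692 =4.01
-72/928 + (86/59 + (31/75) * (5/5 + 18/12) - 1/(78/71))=668677/444860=1.50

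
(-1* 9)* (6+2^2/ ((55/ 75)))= -1134/ 11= -103.09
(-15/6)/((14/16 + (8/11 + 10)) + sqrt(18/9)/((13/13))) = -224620/1026953 + 19360 * sqrt(2)/1026953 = -0.19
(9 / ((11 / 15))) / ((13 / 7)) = 945 / 143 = 6.61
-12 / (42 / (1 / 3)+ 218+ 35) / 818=-6 / 155011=-0.00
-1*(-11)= 11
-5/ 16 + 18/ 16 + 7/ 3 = 151/ 48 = 3.15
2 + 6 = 8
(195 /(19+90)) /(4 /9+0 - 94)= -1755 /91778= -0.02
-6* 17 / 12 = -17 / 2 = -8.50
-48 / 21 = -16 / 7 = -2.29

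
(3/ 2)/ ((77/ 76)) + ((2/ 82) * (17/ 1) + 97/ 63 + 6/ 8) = 67945/ 16236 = 4.18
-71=-71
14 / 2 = 7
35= 35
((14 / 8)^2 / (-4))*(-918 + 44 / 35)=112301 / 160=701.88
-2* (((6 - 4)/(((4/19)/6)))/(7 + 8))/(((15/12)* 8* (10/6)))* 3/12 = -57/500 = -0.11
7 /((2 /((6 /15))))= 7 /5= 1.40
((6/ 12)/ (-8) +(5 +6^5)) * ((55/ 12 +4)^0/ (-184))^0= 124495/ 16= 7780.94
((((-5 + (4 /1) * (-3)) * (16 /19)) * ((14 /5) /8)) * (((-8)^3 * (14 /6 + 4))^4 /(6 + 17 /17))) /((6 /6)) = -32051588583391232 /405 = -79139724897262.30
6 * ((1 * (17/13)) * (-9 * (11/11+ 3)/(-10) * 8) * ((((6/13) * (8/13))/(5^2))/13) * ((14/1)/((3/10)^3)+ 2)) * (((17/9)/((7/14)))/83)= 4159084544/888961125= 4.68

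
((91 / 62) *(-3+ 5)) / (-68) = -91 / 2108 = -0.04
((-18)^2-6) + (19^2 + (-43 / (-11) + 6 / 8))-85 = 26341 / 44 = 598.66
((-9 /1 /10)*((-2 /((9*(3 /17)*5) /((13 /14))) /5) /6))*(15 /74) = 221 /155400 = 0.00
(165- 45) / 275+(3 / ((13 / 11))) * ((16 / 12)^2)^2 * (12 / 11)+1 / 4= 242947 / 25740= 9.44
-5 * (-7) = 35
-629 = -629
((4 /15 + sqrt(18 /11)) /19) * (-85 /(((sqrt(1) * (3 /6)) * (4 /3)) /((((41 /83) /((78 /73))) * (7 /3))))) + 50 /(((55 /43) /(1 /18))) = 489878 /2029599- 1780835 * sqrt(22) /902044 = -9.02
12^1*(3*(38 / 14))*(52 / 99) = 3952 / 77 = 51.32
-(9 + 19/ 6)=-73/ 6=-12.17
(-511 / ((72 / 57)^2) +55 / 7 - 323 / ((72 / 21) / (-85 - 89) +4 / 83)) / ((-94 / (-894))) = -34995871231 / 315840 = -110802.53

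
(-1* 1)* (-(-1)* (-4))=4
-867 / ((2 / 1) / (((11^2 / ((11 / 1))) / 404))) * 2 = -9537 / 404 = -23.61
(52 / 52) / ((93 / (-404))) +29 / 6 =91 / 186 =0.49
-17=-17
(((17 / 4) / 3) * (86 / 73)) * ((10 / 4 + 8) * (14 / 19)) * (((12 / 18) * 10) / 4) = 179095 / 8322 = 21.52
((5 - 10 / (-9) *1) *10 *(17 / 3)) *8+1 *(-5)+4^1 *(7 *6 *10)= 120025 / 27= 4445.37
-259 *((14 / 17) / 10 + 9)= -199948 / 85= -2352.33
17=17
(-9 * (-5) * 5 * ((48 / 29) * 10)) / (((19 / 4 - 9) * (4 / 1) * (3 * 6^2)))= -1000 / 493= -2.03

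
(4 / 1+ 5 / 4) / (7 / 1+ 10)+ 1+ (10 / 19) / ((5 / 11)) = 3187 / 1292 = 2.47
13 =13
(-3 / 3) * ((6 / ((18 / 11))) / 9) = -11 / 27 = -0.41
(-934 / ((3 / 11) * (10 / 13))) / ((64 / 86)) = -2871583 / 480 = -5982.46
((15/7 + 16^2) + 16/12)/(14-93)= -3.28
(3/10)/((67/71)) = 213/670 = 0.32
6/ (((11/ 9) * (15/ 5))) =18/ 11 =1.64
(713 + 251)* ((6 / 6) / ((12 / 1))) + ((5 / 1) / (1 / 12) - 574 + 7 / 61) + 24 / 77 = -6104788 / 14091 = -433.24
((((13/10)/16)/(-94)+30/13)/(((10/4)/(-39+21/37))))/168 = -15270621/72342400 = -0.21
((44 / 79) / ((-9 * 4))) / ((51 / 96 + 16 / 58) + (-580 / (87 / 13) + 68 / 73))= 745184 / 4090642989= 0.00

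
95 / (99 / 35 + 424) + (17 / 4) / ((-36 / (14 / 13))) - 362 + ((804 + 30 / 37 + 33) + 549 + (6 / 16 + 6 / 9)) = 1025.95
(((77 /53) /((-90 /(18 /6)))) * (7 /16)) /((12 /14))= -3773 /152640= -0.02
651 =651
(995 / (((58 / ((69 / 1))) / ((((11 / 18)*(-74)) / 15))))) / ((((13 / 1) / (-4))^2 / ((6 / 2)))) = -14902712 / 14703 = -1013.58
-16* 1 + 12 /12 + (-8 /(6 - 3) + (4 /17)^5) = -17.67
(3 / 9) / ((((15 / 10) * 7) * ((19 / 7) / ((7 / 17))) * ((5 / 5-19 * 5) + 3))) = -2 / 37791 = -0.00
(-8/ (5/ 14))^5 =-17623416832/ 3125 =-5639493.39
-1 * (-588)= 588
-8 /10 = -4 /5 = -0.80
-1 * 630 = -630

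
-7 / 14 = -1 / 2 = -0.50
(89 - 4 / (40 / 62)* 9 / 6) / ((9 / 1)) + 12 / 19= 16223 / 1710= 9.49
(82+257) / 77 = 339 / 77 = 4.40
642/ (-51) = -214/ 17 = -12.59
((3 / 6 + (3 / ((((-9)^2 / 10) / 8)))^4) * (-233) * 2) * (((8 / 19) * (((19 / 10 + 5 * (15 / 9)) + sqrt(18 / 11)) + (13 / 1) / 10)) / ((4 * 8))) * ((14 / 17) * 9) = -23264745946883 / 572184810 - 134478300271 * sqrt(22) / 139867398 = -45169.19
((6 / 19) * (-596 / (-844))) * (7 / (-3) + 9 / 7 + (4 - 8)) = -31588 / 28063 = -1.13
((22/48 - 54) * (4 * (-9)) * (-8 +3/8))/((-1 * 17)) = 235155/272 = 864.54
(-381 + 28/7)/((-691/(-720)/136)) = -36915840/691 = -53423.79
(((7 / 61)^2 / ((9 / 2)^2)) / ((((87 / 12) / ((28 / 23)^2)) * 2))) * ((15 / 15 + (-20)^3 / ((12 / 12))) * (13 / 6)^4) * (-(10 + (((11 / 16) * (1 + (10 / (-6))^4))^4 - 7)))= 124991406126351493608543391 / 8254550222221226568192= 15142.12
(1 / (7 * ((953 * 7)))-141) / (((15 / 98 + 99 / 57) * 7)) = -250202488 / 23475249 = -10.66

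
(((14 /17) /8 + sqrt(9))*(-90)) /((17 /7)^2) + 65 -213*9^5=-123585722527 /9826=-12577419.35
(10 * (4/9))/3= 40/27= 1.48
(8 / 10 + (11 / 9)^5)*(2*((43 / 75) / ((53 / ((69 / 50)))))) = 1029995039 / 9779990625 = 0.11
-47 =-47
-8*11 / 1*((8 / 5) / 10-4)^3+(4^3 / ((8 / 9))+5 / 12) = 947859341 / 187500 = 5055.25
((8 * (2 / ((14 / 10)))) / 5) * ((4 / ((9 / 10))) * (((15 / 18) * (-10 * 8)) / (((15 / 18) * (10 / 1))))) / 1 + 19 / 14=-10069 / 126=-79.91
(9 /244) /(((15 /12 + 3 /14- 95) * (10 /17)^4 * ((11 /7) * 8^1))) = -4092529 /15620880000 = -0.00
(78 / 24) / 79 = 13 / 316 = 0.04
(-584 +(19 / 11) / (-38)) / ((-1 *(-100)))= -12849 / 2200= -5.84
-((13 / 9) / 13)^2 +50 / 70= 398 / 567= 0.70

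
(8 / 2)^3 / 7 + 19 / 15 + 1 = 1198 / 105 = 11.41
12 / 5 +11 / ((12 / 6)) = 79 / 10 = 7.90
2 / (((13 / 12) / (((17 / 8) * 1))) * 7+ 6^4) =0.00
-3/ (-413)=3/ 413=0.01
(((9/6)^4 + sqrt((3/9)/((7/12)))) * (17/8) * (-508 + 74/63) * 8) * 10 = -12213225/28-10856200 * sqrt(7)/441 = -501317.69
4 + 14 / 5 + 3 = 49 / 5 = 9.80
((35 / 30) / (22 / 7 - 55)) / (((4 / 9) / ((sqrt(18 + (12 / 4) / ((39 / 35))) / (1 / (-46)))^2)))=-6972749 / 3146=-2216.39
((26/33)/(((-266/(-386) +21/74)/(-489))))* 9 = -544744044/152845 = -3564.03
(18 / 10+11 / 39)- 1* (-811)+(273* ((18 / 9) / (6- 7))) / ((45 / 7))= 141989 / 195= 728.15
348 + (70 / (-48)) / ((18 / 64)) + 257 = 16195 / 27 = 599.81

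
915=915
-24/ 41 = -0.59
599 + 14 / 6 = 1804 / 3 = 601.33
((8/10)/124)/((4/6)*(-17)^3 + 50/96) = -16/8121535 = -0.00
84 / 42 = 2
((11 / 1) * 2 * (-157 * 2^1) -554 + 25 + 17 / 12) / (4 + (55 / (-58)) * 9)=2587583 / 1578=1639.79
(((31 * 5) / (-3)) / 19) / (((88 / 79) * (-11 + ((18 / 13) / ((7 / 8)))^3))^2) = -549331160308121555 / 12414581933262814272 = -0.04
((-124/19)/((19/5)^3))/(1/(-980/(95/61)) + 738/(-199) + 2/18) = 331904538000/10043388168377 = 0.03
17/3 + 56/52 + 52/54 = 2705/351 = 7.71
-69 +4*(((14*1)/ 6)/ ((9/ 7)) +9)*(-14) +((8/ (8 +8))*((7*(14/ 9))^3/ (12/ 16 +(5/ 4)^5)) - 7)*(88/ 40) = -898143350/ 2837997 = -316.47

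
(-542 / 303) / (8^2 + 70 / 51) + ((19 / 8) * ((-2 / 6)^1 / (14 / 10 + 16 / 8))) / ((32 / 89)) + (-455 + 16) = -966493295305 / 2198199552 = -439.67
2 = 2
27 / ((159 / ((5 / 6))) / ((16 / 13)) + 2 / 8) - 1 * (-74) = 460694 / 6211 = 74.17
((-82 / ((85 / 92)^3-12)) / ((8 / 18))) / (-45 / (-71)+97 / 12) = 122405081472 / 64838682937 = 1.89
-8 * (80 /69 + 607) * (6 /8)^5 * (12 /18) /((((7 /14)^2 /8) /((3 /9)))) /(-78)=125889 /1196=105.26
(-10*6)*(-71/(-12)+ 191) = -11815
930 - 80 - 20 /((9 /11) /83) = -10610 /9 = -1178.89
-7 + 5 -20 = -22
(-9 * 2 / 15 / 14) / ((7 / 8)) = -0.10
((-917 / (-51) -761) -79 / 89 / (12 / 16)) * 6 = -6755876 / 1513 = -4465.22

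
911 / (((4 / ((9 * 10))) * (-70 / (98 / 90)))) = -6377 / 20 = -318.85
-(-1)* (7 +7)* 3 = 42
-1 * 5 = -5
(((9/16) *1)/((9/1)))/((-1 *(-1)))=1/16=0.06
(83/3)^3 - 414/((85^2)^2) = 21177.30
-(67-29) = -38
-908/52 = -227/13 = -17.46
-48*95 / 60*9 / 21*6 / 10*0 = 0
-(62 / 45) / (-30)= 31 / 675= 0.05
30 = 30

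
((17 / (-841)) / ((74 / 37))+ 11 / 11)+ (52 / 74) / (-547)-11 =-340807775 / 34041998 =-10.01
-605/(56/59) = -35695/56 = -637.41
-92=-92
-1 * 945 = -945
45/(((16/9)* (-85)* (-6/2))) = 0.10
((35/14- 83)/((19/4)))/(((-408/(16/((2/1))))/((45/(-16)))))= -2415/2584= -0.93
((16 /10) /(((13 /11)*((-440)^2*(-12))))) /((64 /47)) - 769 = -84454656047 /109824000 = -769.00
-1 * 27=-27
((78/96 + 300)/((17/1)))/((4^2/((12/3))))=4813/1088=4.42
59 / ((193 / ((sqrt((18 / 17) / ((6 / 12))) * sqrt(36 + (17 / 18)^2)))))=2.70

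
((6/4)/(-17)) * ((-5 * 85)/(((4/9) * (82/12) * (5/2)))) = 405/82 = 4.94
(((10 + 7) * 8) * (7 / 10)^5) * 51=14571669 / 12500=1165.73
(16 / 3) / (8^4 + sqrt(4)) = 8 / 6147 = 0.00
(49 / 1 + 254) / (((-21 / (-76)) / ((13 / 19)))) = 5252 / 7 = 750.29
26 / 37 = 0.70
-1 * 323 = -323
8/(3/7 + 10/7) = 4.31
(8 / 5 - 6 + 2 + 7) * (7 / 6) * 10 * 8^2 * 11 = 113344 / 3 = 37781.33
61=61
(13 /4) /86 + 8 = 2765 /344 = 8.04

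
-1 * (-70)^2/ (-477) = 10.27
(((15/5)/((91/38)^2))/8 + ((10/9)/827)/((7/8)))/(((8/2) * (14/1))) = 8250049/6903174096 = 0.00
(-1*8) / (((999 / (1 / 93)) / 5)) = -40 / 92907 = -0.00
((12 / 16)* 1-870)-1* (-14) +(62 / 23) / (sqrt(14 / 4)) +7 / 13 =-44445 / 52 +62* sqrt(14) / 161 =-853.27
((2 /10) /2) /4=1 /40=0.02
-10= -10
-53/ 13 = -4.08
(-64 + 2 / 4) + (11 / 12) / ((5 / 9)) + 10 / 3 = -3511 / 60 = -58.52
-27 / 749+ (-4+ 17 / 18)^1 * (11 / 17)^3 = -57218263 / 66237066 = -0.86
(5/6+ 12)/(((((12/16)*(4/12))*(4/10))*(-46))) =-385/138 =-2.79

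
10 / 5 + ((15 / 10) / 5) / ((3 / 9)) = 29 / 10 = 2.90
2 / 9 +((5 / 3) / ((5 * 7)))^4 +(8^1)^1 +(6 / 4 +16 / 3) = 5856041 / 388962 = 15.06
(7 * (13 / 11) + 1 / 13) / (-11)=-1194 / 1573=-0.76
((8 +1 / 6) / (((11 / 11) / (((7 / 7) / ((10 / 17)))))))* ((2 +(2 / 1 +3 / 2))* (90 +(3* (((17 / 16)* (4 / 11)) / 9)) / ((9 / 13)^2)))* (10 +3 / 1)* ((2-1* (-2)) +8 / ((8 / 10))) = 73161492859 / 58320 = 1254483.76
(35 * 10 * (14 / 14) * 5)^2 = 3062500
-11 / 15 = -0.73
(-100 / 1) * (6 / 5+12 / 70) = -960 / 7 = -137.14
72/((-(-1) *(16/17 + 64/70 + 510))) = 7140/50759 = 0.14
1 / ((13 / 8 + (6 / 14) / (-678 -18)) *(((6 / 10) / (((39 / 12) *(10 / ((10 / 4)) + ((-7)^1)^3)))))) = -1491035 / 1319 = -1130.43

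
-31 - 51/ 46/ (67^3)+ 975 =13060332461/ 13835098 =944.00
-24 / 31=-0.77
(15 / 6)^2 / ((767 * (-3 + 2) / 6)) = -75 / 1534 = -0.05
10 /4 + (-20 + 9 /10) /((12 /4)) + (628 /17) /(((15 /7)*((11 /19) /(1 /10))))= -4156 /4675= -0.89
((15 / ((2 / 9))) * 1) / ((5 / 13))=351 / 2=175.50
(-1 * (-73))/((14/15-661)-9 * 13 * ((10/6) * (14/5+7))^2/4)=-4380/507799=-0.01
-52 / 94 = -26 / 47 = -0.55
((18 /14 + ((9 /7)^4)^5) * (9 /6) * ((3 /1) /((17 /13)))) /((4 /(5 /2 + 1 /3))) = 29884372819580387277 /79792266297612001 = 374.53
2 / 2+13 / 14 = 27 / 14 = 1.93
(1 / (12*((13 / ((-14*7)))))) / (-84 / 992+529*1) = -0.00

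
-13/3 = -4.33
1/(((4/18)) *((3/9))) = 27/2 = 13.50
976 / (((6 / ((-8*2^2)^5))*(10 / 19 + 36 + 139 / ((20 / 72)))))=-24305991680 / 2391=-10165617.60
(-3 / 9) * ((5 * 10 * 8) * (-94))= 37600 / 3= 12533.33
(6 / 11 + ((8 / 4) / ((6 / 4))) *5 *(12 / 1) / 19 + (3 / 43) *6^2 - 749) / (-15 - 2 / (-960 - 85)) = 49.46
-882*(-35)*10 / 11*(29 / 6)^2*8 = 57692600 / 11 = 5244781.82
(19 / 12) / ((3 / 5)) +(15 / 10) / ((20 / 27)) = 4.66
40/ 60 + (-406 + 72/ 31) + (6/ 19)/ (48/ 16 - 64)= -43439878/ 107787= -403.02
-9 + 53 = 44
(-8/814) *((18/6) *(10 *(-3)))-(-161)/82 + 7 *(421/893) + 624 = 18780290917/29802982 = 630.15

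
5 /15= 1 /3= 0.33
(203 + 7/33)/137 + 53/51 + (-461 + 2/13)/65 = -296627602/64944165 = -4.57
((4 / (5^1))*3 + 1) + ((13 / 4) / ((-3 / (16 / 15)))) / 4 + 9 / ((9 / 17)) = 181 / 9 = 20.11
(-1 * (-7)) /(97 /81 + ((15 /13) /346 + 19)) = 2550366 /7359943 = 0.35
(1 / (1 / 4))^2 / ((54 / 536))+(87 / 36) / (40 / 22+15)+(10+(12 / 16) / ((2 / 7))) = 6856477 / 39960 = 171.58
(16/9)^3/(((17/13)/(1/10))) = 0.43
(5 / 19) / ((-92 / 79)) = -395 / 1748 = -0.23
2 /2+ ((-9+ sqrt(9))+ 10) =5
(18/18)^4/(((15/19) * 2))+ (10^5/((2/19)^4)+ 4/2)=24435187579/30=814506252.63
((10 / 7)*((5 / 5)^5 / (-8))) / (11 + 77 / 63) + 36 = 22167 / 616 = 35.99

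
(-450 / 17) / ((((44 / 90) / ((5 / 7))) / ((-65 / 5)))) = 658125 / 1309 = 502.77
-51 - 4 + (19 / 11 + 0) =-586 / 11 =-53.27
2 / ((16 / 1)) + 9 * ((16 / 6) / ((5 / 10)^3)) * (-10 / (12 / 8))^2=8533.46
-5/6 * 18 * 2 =-30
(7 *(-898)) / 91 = -898 / 13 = -69.08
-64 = -64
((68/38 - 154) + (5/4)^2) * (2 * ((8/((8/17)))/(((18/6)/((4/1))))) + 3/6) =-12594175/1824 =-6904.70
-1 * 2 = -2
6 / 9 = 2 / 3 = 0.67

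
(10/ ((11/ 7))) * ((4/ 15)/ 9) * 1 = 56/ 297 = 0.19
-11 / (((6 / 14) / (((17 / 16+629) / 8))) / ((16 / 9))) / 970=-776237 / 209520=-3.70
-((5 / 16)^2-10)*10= 12675 / 128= 99.02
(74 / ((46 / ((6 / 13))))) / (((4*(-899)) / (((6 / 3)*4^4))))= -28416 / 268801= -0.11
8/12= 2/3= 0.67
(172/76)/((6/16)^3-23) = -22016/223231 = -0.10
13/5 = 2.60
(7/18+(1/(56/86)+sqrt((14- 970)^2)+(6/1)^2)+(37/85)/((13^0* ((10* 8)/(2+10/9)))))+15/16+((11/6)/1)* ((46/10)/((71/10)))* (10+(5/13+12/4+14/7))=1013.15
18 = 18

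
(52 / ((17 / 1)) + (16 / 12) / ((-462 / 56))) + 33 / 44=24553 / 6732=3.65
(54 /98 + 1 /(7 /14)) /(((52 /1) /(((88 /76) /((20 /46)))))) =6325 /48412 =0.13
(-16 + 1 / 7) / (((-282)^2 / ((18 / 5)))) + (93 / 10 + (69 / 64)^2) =3313014219 / 316682240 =10.46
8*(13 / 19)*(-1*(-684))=3744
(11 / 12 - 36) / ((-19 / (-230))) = -48415 / 114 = -424.69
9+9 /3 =12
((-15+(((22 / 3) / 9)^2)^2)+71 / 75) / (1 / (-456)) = 27490193776 / 4428675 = 6207.32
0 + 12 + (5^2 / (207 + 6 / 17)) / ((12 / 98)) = 10985 / 846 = 12.98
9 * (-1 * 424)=-3816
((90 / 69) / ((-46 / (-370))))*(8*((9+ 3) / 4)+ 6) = 166500 / 529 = 314.74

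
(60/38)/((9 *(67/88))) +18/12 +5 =51407/7638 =6.73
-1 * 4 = -4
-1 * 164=-164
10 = 10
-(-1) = 1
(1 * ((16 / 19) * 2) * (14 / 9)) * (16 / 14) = 512 / 171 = 2.99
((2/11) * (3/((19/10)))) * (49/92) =0.15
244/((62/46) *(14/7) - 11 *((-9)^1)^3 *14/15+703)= 28060/941861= 0.03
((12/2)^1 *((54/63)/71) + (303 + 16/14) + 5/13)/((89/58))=114145160/575029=198.50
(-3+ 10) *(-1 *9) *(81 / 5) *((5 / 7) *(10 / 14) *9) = -32805 / 7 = -4686.43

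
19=19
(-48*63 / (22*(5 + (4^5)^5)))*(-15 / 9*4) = 1120 / 1376099886140991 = 0.00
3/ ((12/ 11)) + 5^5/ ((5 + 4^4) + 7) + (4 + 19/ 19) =2601/ 134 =19.41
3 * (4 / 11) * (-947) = -11364 / 11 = -1033.09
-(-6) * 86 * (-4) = -2064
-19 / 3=-6.33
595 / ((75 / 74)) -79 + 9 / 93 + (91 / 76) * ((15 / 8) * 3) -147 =104012303 / 282720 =367.90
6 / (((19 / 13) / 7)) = 546 / 19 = 28.74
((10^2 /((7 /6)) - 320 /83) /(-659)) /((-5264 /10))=29725 /125967191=0.00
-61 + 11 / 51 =-3100 / 51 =-60.78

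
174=174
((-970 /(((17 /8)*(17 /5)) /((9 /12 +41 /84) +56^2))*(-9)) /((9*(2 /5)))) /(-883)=-6390554000 /5358927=-1192.51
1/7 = 0.14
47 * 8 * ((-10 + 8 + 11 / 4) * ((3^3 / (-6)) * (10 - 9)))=-1269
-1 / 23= -0.04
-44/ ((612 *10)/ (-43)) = 473/ 1530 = 0.31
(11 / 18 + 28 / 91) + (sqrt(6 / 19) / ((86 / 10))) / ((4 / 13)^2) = 845 * sqrt(114) / 13072 + 215 / 234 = 1.61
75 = 75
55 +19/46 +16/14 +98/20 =49472/805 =61.46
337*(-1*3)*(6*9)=-54594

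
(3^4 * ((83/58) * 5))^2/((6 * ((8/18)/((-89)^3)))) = -2389777708830075/26912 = -88799706778.76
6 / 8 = 3 / 4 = 0.75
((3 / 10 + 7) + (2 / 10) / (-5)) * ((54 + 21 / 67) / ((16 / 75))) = 3962871 / 2144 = 1848.35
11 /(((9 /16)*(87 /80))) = 14080 /783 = 17.98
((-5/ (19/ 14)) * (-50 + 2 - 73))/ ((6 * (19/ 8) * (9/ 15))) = 169400/ 3249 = 52.14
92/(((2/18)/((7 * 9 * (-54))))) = -2816856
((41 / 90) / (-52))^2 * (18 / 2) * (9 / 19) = 0.00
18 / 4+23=55 / 2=27.50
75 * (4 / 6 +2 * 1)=200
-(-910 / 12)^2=-207025 / 36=-5750.69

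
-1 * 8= -8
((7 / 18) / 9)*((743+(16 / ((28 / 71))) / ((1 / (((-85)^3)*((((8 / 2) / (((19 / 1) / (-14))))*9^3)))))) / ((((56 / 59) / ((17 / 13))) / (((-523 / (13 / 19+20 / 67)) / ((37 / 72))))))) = -966202905311718443 / 292734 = -3300617302095.82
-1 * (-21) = 21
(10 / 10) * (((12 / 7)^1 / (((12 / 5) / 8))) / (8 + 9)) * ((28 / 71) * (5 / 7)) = 800 / 8449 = 0.09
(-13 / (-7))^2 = 169 / 49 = 3.45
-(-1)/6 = 1/6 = 0.17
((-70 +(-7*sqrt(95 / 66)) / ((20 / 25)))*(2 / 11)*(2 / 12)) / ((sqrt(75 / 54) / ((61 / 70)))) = 61*sqrt(2)*(-528 - sqrt(6270)) / 29040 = -1.80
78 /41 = 1.90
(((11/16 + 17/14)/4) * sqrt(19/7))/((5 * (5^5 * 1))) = 0.00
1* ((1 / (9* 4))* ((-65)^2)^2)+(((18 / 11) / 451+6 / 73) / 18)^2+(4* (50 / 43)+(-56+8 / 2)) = 100661774884035441611 / 203027623293132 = 495803.35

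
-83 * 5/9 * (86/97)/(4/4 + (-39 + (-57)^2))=-0.01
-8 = -8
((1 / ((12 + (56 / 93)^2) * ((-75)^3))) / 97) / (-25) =0.00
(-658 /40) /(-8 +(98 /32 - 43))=1316 /3835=0.34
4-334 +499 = 169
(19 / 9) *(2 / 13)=38 / 117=0.32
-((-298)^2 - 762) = -88042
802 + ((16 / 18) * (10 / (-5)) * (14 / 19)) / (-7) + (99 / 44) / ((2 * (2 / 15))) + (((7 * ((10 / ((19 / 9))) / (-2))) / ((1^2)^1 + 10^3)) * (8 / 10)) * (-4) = 317176003 / 391248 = 810.68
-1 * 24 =-24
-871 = -871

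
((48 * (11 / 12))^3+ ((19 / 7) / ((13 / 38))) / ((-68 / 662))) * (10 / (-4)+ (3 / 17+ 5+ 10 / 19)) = 272404864833 / 999362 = 272578.77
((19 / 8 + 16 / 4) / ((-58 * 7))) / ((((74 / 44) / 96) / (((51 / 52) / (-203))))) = 85833 / 19821529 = 0.00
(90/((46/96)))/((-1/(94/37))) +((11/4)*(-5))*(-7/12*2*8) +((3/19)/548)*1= -9272971601/26581836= -348.85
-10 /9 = -1.11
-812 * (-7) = 5684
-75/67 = -1.12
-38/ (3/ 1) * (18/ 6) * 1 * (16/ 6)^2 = -2432/ 9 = -270.22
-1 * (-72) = 72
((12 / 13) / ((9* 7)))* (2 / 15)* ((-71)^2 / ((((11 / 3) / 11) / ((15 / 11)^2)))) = 604920 / 11011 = 54.94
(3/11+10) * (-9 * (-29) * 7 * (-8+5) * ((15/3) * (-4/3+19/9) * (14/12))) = -5620055/22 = -255457.05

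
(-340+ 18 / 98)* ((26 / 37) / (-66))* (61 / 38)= 13204243 / 2273502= 5.81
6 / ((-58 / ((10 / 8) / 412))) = -15 / 47792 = -0.00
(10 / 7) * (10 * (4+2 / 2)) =500 / 7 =71.43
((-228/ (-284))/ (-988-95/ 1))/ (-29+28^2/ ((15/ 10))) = -3/ 1997869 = -0.00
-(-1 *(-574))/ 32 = -287/ 16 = -17.94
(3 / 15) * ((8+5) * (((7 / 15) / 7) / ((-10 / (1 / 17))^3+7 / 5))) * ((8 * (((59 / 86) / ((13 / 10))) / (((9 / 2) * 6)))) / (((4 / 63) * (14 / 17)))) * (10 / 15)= -2006 / 28519956873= -0.00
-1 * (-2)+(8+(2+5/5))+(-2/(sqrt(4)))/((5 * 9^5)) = 3838184/295245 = 13.00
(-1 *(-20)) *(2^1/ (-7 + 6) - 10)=-240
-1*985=-985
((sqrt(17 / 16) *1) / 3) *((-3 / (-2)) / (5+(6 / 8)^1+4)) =sqrt(17) / 78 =0.05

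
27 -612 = -585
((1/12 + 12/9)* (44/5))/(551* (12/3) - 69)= 187/32025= 0.01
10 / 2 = 5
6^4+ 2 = 1298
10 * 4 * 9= 360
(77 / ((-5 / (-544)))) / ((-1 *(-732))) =10472 / 915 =11.44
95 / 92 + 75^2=5626.03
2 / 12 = 1 / 6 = 0.17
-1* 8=-8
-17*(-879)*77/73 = 1150611/73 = 15761.79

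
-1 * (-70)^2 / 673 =-7.28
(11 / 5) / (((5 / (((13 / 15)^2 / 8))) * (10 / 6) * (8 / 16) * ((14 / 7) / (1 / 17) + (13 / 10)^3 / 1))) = 3718 / 2714775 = 0.00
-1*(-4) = 4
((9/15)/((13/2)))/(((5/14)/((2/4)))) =42/325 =0.13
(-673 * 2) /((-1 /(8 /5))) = 10768 /5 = 2153.60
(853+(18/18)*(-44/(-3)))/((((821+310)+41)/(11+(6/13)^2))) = 4932685/594204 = 8.30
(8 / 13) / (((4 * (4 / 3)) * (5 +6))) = 3 / 286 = 0.01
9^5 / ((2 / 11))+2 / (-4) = 324769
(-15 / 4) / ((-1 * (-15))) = -1 / 4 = -0.25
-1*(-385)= 385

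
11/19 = 0.58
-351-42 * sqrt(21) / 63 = -351-2 * sqrt(21) / 3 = -354.06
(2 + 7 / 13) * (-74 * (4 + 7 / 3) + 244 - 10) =-7744 / 13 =-595.69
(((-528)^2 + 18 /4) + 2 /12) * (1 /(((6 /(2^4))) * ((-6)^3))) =-836366 /243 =-3441.84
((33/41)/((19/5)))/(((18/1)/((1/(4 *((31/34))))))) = 935/289788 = 0.00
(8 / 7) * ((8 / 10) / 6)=16 / 105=0.15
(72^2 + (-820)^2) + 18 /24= 677584.75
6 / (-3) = -2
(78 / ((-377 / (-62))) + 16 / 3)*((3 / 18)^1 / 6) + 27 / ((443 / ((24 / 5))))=0.80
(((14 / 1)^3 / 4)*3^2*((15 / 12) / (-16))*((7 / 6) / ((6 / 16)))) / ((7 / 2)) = -1715 / 4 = -428.75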